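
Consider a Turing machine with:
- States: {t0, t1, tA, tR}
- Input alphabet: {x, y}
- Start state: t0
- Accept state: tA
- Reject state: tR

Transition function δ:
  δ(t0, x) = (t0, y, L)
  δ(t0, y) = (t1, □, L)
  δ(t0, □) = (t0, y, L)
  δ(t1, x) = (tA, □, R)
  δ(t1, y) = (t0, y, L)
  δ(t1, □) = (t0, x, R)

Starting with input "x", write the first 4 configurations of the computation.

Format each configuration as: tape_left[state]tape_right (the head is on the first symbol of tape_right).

Transitions applied:
Step 1: δ(t0, x) = (t0, y, L)
Step 2: δ(t0, □) = (t0, y, L)
Step 3: δ(t0, □) = (t0, y, L)

The first 4 configurations are:
[t0]x ⊢ [t0]□y ⊢ [t0]□yy ⊢ [t0]□yyy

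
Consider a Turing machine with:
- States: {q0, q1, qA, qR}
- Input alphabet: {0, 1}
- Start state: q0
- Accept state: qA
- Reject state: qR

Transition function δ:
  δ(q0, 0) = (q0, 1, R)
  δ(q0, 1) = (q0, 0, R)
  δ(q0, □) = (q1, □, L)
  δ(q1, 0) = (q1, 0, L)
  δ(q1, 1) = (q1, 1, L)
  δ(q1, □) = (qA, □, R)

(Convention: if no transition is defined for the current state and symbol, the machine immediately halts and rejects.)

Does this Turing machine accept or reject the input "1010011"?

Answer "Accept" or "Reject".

Execution trace:
Initial: [q0]1010011
Step 1: δ(q0, 1) = (q0, 0, R) → 0[q0]010011
Step 2: δ(q0, 0) = (q0, 1, R) → 01[q0]10011
Step 3: δ(q0, 1) = (q0, 0, R) → 010[q0]0011
Step 4: δ(q0, 0) = (q0, 1, R) → 0101[q0]011
Step 5: δ(q0, 0) = (q0, 1, R) → 01011[q0]11
Step 6: δ(q0, 1) = (q0, 0, R) → 010110[q0]1
Step 7: δ(q0, 1) = (q0, 0, R) → 0101100[q0]□
Step 8: δ(q0, □) = (q1, □, L) → 010110[q1]0□
Step 9: δ(q1, 0) = (q1, 0, L) → 01011[q1]00□
Step 10: δ(q1, 0) = (q1, 0, L) → 0101[q1]100□
Step 11: δ(q1, 1) = (q1, 1, L) → 010[q1]1100□
Step 12: δ(q1, 1) = (q1, 1, L) → 01[q1]01100□
Step 13: δ(q1, 0) = (q1, 0, L) → 0[q1]101100□
Step 14: δ(q1, 1) = (q1, 1, L) → [q1]0101100□
Step 15: δ(q1, 0) = (q1, 0, L) → [q1]□0101100□
Step 16: δ(q1, □) = (qA, □, R) → □[qA]0101100□

The machine reaches the accept state qA and halts.

Answer: Accept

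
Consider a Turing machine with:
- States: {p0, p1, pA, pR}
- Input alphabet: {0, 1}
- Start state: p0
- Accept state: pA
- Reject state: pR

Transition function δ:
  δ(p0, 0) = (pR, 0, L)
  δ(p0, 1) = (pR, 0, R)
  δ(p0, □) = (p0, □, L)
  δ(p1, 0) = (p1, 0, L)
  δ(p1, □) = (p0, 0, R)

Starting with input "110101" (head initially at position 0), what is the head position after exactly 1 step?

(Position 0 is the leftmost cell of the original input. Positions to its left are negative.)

Execution trace (head position shown):
Step 0: [p0]110101  (head at position 0)
Step 1: move right → 0[pR]10101  (head at position 1)

After 1 step, the head is at position 1.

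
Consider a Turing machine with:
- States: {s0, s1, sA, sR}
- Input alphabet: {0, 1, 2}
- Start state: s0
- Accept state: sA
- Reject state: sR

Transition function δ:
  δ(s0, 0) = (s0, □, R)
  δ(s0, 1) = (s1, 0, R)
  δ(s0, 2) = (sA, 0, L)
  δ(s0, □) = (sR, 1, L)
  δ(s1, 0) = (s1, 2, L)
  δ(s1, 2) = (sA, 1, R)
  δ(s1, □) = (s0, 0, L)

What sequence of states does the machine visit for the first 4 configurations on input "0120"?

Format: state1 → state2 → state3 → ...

Execution trace:
Initial: [s0]0120
Step 1: δ(s0, 0) = (s0, □, R) → □[s0]120
Step 2: δ(s0, 1) = (s1, 0, R) → □0[s1]20
Step 3: δ(s1, 2) = (sA, 1, R) → □01[sA]0

The machine reaches the accept state sA and halts.

State sequence: s0 → s0 → s1 → sA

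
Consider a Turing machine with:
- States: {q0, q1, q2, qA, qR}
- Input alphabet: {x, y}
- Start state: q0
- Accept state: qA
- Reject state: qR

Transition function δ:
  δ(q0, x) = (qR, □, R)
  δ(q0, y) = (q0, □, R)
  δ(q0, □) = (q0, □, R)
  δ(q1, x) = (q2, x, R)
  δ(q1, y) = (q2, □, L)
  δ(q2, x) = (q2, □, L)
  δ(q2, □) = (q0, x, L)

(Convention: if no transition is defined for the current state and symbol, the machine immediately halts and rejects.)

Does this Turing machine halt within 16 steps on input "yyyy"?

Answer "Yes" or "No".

Execution trace:
Initial: [q0]yyyy
Step 1: δ(q0, y) = (q0, □, R) → □[q0]yyy
Step 2: δ(q0, y) = (q0, □, R) → □□[q0]yy
Step 3: δ(q0, y) = (q0, □, R) → □□□[q0]y
Step 4: δ(q0, y) = (q0, □, R) → □□□□[q0]□
Step 5: δ(q0, □) = (q0, □, R) → □□□□□[q0]□
Step 6: δ(q0, □) = (q0, □, R) → □□□□□□[q0]□
Step 7: δ(q0, □) = (q0, □, R) → □□□□□□□[q0]□
Step 8: δ(q0, □) = (q0, □, R) → □□□□□□□□[q0]□
Step 9: δ(q0, □) = (q0, □, R) → □□□□□□□□□[q0]□
Step 10: δ(q0, □) = (q0, □, R) → □□□□□□□□□□[q0]□
Step 11: δ(q0, □) = (q0, □, R) → □□□□□□□□□□□[q0]□
Step 12: δ(q0, □) = (q0, □, R) → □□□□□□□□□□□□[q0]□
Step 13: δ(q0, □) = (q0, □, R) → □□□□□□□□□□□□□[q0]□
Step 14: δ(q0, □) = (q0, □, R) → □□□□□□□□□□□□□□[q0]□
Step 15: δ(q0, □) = (q0, □, R) → □□□□□□□□□□□□□□□[q0]□
Step 16: δ(q0, □) = (q0, □, R) → □□□□□□□□□□□□□□□□[q0]□

The machine has not reached a halting state after 16 steps.
The machine did not halt within the 16-step bound.

Answer: No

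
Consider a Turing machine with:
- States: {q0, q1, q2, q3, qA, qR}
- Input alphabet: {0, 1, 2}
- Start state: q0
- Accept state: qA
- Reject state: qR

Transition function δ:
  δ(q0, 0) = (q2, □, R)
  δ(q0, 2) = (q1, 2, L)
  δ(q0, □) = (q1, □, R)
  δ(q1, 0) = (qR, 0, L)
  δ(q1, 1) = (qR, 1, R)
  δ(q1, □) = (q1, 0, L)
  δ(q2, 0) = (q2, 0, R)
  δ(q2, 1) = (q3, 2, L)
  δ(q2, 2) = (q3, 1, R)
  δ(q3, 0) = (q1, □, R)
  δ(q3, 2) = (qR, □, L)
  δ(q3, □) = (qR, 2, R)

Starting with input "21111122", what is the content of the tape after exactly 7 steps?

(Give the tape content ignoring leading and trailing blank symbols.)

Execution trace:
Initial: [q0]21111122
Step 1: δ(q0, 2) = (q1, 2, L) → [q1]□21111122
Step 2: δ(q1, □) = (q1, 0, L) → [q1]□021111122
Step 3: δ(q1, □) = (q1, 0, L) → [q1]□0021111122
Step 4: δ(q1, □) = (q1, 0, L) → [q1]□00021111122
Step 5: δ(q1, □) = (q1, 0, L) → [q1]□000021111122
Step 6: δ(q1, □) = (q1, 0, L) → [q1]□0000021111122
Step 7: δ(q1, □) = (q1, 0, L) → [q1]□00000021111122

After 7 steps, the tape (ignoring leading/trailing blanks) is: 00000021111122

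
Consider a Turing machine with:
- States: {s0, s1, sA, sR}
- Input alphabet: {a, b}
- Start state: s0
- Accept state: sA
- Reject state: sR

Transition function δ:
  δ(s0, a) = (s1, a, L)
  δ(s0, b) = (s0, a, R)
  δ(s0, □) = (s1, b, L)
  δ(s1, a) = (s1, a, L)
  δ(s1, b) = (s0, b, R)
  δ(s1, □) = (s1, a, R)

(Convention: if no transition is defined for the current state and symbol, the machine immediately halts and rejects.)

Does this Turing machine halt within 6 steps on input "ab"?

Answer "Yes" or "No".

Execution trace:
Initial: [s0]ab
Step 1: δ(s0, a) = (s1, a, L) → [s1]□ab
Step 2: δ(s1, □) = (s1, a, R) → a[s1]ab
Step 3: δ(s1, a) = (s1, a, L) → [s1]aab
Step 4: δ(s1, a) = (s1, a, L) → [s1]□aab
Step 5: δ(s1, □) = (s1, a, R) → a[s1]aab
Step 6: δ(s1, a) = (s1, a, L) → [s1]aaab

The machine has not reached a halting state after 6 steps.
The machine did not halt within the 6-step bound.

Answer: No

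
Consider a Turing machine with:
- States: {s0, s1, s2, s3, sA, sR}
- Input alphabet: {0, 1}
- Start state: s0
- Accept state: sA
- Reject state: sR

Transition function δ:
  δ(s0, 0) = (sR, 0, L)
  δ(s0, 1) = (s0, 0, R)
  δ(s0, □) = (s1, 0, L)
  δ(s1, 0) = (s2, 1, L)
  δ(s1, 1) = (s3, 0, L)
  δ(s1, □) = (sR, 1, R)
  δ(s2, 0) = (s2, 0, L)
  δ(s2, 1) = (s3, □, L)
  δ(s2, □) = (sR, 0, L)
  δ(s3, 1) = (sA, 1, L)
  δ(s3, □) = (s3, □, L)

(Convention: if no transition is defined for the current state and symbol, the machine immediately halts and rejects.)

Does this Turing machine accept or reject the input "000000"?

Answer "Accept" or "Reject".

Execution trace:
Initial: [s0]000000
Step 1: δ(s0, 0) = (sR, 0, L) → [sR]□000000

The machine reaches the reject state sR and halts.

Answer: Reject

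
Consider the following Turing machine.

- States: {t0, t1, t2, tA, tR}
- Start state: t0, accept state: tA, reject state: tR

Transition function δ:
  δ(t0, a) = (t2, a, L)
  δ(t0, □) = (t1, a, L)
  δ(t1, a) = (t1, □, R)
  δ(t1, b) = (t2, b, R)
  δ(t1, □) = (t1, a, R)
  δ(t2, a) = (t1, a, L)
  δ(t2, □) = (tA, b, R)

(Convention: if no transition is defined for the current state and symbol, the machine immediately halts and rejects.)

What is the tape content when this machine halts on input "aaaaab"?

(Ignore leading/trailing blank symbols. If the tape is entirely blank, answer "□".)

Execution trace:
Initial: [t0]aaaaab
Step 1: δ(t0, a) = (t2, a, L) → [t2]□aaaaab
Step 2: δ(t2, □) = (tA, b, R) → b[tA]aaaaab

The machine reaches the accept state tA and halts.

Final tape (ignoring leading/trailing blanks): baaaaab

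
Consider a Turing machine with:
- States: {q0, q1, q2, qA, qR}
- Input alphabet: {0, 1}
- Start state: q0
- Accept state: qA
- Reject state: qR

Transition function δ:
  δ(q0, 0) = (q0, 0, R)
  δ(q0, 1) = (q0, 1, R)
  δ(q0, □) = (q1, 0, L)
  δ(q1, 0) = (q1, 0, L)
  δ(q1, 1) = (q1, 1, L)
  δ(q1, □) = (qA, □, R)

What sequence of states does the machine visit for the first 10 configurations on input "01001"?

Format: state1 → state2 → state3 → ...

Execution trace:
Initial: [q0]01001
Step 1: δ(q0, 0) = (q0, 0, R) → 0[q0]1001
Step 2: δ(q0, 1) = (q0, 1, R) → 01[q0]001
Step 3: δ(q0, 0) = (q0, 0, R) → 010[q0]01
Step 4: δ(q0, 0) = (q0, 0, R) → 0100[q0]1
Step 5: δ(q0, 1) = (q0, 1, R) → 01001[q0]□
Step 6: δ(q0, □) = (q1, 0, L) → 0100[q1]10
Step 7: δ(q1, 1) = (q1, 1, L) → 010[q1]010
Step 8: δ(q1, 0) = (q1, 0, L) → 01[q1]0010
Step 9: δ(q1, 0) = (q1, 0, L) → 0[q1]10010

State sequence: q0 → q0 → q0 → q0 → q0 → q0 → q1 → q1 → q1 → q1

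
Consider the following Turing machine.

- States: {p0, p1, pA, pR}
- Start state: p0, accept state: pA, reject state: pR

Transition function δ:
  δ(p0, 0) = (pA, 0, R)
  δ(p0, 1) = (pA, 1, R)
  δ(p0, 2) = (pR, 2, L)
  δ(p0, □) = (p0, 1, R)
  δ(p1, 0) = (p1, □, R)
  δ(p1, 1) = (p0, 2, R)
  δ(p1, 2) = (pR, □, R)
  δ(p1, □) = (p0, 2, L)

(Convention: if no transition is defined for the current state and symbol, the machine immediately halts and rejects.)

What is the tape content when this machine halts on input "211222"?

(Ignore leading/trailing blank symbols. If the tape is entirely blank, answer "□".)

Execution trace:
Initial: [p0]211222
Step 1: δ(p0, 2) = (pR, 2, L) → [pR]□211222

The machine reaches the reject state pR and halts.

Final tape (ignoring leading/trailing blanks): 211222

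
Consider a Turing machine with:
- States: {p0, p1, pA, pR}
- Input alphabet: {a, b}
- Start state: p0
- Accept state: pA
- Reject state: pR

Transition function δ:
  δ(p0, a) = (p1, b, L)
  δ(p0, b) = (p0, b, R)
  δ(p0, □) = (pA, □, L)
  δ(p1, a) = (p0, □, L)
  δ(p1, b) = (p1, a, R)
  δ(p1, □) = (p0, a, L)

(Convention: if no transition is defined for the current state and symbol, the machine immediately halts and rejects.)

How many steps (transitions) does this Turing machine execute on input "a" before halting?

Execution trace:
Initial: [p0]a
Step 1: δ(p0, a) = (p1, b, L) → [p1]□b
Step 2: δ(p1, □) = (p0, a, L) → [p0]□ab
Step 3: δ(p0, □) = (pA, □, L) → [pA]□□ab

The machine reaches the accept state pA and halts.

The machine executed 3 steps before halting.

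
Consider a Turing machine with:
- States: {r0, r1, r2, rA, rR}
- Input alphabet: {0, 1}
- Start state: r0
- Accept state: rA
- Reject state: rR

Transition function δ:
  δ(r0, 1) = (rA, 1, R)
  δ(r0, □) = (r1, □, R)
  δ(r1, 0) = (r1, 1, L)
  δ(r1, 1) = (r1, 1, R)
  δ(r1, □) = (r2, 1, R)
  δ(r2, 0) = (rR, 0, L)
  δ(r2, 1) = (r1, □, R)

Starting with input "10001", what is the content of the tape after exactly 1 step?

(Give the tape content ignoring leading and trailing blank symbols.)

Execution trace:
Initial: [r0]10001
Step 1: δ(r0, 1) = (rA, 1, R) → 1[rA]0001

The machine reaches the accept state rA and halts.

After 1 step, the tape (ignoring leading/trailing blanks) is: 10001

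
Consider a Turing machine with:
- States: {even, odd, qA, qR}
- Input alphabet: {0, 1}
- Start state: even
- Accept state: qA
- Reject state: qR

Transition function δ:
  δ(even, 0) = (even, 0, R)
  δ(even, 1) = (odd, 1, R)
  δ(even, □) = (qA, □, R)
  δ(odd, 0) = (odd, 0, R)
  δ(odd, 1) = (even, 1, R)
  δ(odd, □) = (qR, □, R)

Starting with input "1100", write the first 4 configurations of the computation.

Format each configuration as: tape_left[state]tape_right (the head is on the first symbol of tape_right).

Transitions applied:
Step 1: δ(even, 1) = (odd, 1, R)
Step 2: δ(odd, 1) = (even, 1, R)
Step 3: δ(even, 0) = (even, 0, R)

The first 4 configurations are:
[even]1100 ⊢ 1[odd]100 ⊢ 11[even]00 ⊢ 110[even]0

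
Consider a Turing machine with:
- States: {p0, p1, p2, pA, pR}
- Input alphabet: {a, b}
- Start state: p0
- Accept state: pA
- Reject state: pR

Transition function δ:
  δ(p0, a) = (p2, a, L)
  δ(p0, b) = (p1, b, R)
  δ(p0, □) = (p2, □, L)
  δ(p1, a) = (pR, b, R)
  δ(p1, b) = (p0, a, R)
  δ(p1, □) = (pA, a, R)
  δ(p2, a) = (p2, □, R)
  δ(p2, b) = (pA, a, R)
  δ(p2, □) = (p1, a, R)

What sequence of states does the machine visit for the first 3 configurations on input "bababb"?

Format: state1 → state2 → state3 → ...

Execution trace:
Initial: [p0]bababb
Step 1: δ(p0, b) = (p1, b, R) → b[p1]ababb
Step 2: δ(p1, a) = (pR, b, R) → bb[pR]babb

The machine reaches the reject state pR and halts.

State sequence: p0 → p1 → pR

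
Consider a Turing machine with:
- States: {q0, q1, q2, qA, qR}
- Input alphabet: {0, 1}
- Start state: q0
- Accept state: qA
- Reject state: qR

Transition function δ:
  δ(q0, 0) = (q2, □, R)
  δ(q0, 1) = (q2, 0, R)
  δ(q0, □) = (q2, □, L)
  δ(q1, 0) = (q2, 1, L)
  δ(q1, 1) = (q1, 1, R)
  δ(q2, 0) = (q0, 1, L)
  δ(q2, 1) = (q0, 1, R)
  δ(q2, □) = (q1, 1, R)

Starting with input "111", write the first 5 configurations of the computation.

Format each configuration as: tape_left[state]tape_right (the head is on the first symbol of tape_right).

Transitions applied:
Step 1: δ(q0, 1) = (q2, 0, R)
Step 2: δ(q2, 1) = (q0, 1, R)
Step 3: δ(q0, 1) = (q2, 0, R)
Step 4: δ(q2, □) = (q1, 1, R)

The first 5 configurations are:
[q0]111 ⊢ 0[q2]11 ⊢ 01[q0]1 ⊢ 010[q2]□ ⊢ 0101[q1]□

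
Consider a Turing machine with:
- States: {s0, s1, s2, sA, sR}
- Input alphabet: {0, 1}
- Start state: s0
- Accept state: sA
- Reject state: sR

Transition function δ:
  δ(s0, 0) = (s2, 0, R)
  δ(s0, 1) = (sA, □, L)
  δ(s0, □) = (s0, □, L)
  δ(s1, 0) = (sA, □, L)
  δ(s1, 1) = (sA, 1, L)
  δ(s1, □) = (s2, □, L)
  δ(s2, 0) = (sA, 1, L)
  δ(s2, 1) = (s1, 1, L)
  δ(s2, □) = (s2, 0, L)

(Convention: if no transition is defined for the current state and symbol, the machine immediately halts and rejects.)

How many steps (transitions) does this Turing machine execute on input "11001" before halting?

Execution trace:
Initial: [s0]11001
Step 1: δ(s0, 1) = (sA, □, L) → [sA]□□1001

The machine reaches the accept state sA and halts.

The machine executed 1 step before halting.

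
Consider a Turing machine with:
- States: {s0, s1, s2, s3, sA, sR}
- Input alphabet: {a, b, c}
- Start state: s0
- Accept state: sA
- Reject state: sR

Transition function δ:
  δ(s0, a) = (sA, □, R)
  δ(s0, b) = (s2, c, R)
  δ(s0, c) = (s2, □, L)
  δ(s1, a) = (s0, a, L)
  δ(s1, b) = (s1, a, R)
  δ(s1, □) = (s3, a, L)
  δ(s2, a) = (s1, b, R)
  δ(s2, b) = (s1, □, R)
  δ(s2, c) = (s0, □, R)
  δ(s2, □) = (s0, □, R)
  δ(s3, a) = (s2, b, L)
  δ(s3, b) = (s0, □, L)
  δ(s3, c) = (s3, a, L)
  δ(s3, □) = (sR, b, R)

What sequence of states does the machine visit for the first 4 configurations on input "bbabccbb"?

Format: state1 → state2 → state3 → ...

Execution trace:
Initial: [s0]bbabccbb
Step 1: δ(s0, b) = (s2, c, R) → c[s2]babccbb
Step 2: δ(s2, b) = (s1, □, R) → c□[s1]abccbb
Step 3: δ(s1, a) = (s0, a, L) → c[s0]□abccbb

No transition is defined for δ(s0, □). By convention the machine halts and rejects.

State sequence: s0 → s2 → s1 → s0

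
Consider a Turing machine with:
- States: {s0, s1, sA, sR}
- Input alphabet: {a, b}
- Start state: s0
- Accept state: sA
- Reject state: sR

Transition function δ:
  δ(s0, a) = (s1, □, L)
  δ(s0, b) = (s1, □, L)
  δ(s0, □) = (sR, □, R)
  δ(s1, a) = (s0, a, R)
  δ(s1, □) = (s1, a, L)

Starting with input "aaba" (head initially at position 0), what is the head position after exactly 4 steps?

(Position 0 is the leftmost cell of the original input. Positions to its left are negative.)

Execution trace (head position shown):
Step 0: [s0]aaba  (head at position 0)
Step 1: move left → [s1]□□aba  (head at position -1)
Step 2: move left → [s1]□a□aba  (head at position -2)
Step 3: move left → [s1]□aa□aba  (head at position -3)
Step 4: move left → [s1]□aaa□aba  (head at position -4)

After 4 steps, the head is at position -4.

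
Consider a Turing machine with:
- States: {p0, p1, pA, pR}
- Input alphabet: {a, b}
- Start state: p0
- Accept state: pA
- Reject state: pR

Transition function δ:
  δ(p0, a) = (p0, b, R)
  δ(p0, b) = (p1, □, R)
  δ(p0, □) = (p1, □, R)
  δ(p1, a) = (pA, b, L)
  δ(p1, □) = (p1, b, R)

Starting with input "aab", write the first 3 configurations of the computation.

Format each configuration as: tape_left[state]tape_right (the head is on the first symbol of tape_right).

Transitions applied:
Step 1: δ(p0, a) = (p0, b, R)
Step 2: δ(p0, a) = (p0, b, R)

The first 3 configurations are:
[p0]aab ⊢ b[p0]ab ⊢ bb[p0]b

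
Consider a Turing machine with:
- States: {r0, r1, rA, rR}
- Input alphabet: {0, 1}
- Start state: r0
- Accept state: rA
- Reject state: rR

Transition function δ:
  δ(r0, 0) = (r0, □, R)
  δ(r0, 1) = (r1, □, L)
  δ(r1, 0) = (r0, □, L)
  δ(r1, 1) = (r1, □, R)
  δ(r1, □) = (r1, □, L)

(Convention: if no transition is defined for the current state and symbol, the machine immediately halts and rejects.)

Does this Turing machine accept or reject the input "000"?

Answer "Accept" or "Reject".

Execution trace:
Initial: [r0]000
Step 1: δ(r0, 0) = (r0, □, R) → □[r0]00
Step 2: δ(r0, 0) = (r0, □, R) → □□[r0]0
Step 3: δ(r0, 0) = (r0, □, R) → □□□[r0]□

No transition is defined for δ(r0, □). By convention the machine halts and rejects.

Answer: Reject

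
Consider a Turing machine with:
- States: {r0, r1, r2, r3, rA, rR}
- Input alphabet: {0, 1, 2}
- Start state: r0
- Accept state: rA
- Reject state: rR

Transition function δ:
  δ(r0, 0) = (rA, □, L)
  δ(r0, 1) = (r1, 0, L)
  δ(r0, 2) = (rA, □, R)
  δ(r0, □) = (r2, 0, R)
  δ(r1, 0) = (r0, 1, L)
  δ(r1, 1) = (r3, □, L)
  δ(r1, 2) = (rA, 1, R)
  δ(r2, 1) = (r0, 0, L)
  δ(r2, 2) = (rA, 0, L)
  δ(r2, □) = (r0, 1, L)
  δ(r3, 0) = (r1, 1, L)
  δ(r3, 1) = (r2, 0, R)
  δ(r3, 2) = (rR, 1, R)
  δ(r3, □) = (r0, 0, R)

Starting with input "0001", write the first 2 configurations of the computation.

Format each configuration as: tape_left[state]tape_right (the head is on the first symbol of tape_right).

Transitions applied:
Step 1: δ(r0, 0) = (rA, □, L)

The first 2 configurations are:
[r0]0001 ⊢ [rA]□□001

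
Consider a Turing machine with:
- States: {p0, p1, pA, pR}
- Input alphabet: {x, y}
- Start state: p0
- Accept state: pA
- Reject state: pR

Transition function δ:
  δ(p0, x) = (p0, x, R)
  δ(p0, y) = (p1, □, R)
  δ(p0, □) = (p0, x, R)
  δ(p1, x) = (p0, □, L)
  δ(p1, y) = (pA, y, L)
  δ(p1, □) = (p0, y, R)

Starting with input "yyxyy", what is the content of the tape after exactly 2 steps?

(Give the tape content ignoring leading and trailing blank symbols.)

Execution trace:
Initial: [p0]yyxyy
Step 1: δ(p0, y) = (p1, □, R) → □[p1]yxyy
Step 2: δ(p1, y) = (pA, y, L) → [pA]□yxyy

The machine reaches the accept state pA and halts.

After 2 steps, the tape (ignoring leading/trailing blanks) is: yxyy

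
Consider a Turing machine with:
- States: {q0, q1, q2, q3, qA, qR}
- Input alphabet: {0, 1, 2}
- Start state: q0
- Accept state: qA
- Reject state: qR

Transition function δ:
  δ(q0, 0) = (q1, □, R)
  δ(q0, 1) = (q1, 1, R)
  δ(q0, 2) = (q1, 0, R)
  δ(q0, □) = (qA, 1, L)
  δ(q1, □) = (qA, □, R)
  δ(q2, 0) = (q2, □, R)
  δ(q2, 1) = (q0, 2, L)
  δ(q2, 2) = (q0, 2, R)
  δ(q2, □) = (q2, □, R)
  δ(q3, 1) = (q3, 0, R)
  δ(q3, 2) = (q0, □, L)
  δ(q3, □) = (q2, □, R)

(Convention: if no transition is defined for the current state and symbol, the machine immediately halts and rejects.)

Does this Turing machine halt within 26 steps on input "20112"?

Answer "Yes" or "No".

Execution trace:
Initial: [q0]20112
Step 1: δ(q0, 2) = (q1, 0, R) → 0[q1]0112

No transition is defined for δ(q1, 0). By convention the machine halts and rejects.
The machine halted after 1 step (within the 26-step bound).

Answer: Yes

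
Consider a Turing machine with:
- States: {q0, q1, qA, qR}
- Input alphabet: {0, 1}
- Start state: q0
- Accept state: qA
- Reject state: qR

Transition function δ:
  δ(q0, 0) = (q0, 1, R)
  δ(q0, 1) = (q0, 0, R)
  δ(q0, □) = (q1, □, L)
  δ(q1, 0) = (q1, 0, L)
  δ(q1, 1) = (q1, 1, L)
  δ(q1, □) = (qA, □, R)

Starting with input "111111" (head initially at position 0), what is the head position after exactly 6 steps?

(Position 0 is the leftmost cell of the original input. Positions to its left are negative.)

Execution trace (head position shown):
Step 0: [q0]111111  (head at position 0)
Step 1: move right → 0[q0]11111  (head at position 1)
Step 2: move right → 00[q0]1111  (head at position 2)
Step 3: move right → 000[q0]111  (head at position 3)
Step 4: move right → 0000[q0]11  (head at position 4)
Step 5: move right → 00000[q0]1  (head at position 5)
Step 6: move right → 000000[q0]□  (head at position 6)

After 6 steps, the head is at position 6.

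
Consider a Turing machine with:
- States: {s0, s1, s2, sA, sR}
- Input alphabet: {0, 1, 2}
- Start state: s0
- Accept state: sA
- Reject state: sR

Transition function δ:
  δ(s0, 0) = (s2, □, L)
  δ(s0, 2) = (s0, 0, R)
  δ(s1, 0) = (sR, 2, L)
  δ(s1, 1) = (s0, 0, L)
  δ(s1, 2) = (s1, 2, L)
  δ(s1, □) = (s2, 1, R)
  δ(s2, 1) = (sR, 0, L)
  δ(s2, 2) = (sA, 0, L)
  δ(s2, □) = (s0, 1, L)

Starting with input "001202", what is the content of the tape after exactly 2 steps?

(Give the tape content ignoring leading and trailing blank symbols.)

Execution trace:
Initial: [s0]001202
Step 1: δ(s0, 0) = (s2, □, L) → [s2]□□01202
Step 2: δ(s2, □) = (s0, 1, L) → [s0]□1□01202

No transition is defined for δ(s0, □). By convention the machine halts and rejects.

After 2 steps, the tape (ignoring leading/trailing blanks) is: 1□01202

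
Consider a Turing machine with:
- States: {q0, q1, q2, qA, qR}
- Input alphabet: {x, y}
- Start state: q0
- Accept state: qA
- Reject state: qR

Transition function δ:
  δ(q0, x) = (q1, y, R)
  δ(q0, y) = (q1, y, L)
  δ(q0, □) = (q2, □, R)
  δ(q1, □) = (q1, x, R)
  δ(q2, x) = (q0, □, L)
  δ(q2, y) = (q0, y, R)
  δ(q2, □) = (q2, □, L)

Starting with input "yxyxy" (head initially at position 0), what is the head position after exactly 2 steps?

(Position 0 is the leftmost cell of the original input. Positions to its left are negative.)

Execution trace (head position shown):
Step 0: [q0]yxyxy  (head at position 0)
Step 1: move left → [q1]□yxyxy  (head at position -1)
Step 2: move right → x[q1]yxyxy  (head at position 0)

After 2 steps, the head is at position 0.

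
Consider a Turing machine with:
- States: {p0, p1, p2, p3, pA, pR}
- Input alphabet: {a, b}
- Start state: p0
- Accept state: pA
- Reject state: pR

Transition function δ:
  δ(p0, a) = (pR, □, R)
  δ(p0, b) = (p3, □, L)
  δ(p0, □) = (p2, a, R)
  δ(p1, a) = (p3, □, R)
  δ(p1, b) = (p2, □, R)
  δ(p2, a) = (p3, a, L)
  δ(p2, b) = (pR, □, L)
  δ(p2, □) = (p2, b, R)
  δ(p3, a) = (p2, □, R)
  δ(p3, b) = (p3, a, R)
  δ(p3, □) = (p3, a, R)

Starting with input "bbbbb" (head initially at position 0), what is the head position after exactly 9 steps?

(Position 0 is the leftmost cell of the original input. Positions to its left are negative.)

Execution trace (head position shown):
Step 0: [p0]bbbbb  (head at position 0)
Step 1: move left → [p3]□□bbbb  (head at position -1)
Step 2: move right → a[p3]□bbbb  (head at position 0)
Step 3: move right → aa[p3]bbbb  (head at position 1)
Step 4: move right → aaa[p3]bbb  (head at position 2)
Step 5: move right → aaaa[p3]bb  (head at position 3)
Step 6: move right → aaaaa[p3]b  (head at position 4)
Step 7: move right → aaaaaa[p3]□  (head at position 5)
Step 8: move right → aaaaaaa[p3]□  (head at position 6)
Step 9: move right → aaaaaaaa[p3]□  (head at position 7)

After 9 steps, the head is at position 7.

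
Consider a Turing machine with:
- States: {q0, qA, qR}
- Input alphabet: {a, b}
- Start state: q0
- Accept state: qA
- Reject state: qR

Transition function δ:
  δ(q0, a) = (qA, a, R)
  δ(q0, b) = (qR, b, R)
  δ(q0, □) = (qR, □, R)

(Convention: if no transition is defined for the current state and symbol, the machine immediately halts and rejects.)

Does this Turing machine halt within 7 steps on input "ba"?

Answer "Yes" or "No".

Execution trace:
Initial: [q0]ba
Step 1: δ(q0, b) = (qR, b, R) → b[qR]a

The machine reaches the reject state qR and halts.
The machine halted after 1 step (within the 7-step bound).

Answer: Yes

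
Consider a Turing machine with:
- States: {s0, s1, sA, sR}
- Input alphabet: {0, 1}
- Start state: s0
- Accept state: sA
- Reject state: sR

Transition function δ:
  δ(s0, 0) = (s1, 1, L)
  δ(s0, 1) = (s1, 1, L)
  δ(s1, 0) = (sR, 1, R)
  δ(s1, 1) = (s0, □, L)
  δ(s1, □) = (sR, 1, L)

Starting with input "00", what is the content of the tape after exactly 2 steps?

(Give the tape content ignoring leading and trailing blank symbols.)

Execution trace:
Initial: [s0]00
Step 1: δ(s0, 0) = (s1, 1, L) → [s1]□10
Step 2: δ(s1, □) = (sR, 1, L) → [sR]□110

The machine reaches the reject state sR and halts.

After 2 steps, the tape (ignoring leading/trailing blanks) is: 110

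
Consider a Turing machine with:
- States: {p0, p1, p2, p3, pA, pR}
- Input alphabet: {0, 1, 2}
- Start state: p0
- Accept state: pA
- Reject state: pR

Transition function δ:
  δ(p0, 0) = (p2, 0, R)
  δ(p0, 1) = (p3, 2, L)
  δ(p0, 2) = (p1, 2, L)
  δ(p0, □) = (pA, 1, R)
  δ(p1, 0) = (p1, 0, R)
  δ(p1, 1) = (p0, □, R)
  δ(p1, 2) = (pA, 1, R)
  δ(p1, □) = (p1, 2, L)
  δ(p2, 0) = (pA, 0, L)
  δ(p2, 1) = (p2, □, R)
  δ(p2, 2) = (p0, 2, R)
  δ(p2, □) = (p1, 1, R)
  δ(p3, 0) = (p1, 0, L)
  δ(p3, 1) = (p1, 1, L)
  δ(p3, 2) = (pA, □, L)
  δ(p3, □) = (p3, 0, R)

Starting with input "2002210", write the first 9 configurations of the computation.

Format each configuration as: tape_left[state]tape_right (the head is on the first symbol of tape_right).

Transitions applied:
Step 1: δ(p0, 2) = (p1, 2, L)
Step 2: δ(p1, □) = (p1, 2, L)
Step 3: δ(p1, □) = (p1, 2, L)
Step 4: δ(p1, □) = (p1, 2, L)
Step 5: δ(p1, □) = (p1, 2, L)
Step 6: δ(p1, □) = (p1, 2, L)
Step 7: δ(p1, □) = (p1, 2, L)
Step 8: δ(p1, □) = (p1, 2, L)

The first 9 configurations are:
[p0]2002210 ⊢ [p1]□2002210 ⊢ [p1]□22002210 ⊢ [p1]□222002210 ⊢ [p1]□2222002210 ⊢ [p1]□22222002210 ⊢ [p1]□222222002210 ⊢ [p1]□2222222002210 ⊢ [p1]□22222222002210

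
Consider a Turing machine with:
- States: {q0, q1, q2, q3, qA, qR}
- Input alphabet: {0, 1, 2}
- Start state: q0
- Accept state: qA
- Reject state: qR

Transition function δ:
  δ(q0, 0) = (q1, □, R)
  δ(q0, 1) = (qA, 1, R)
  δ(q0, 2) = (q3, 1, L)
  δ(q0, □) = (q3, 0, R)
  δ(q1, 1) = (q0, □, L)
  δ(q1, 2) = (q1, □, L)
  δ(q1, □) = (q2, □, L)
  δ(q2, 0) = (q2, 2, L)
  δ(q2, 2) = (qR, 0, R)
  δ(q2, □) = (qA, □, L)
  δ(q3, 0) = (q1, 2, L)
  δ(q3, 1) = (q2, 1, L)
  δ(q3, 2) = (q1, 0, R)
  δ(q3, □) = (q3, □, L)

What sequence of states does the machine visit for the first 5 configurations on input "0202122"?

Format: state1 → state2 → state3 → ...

Execution trace:
Initial: [q0]0202122
Step 1: δ(q0, 0) = (q1, □, R) → □[q1]202122
Step 2: δ(q1, 2) = (q1, □, L) → [q1]□□02122
Step 3: δ(q1, □) = (q2, □, L) → [q2]□□□02122
Step 4: δ(q2, □) = (qA, □, L) → [qA]□□□□02122

The machine reaches the accept state qA and halts.

State sequence: q0 → q1 → q1 → q2 → qA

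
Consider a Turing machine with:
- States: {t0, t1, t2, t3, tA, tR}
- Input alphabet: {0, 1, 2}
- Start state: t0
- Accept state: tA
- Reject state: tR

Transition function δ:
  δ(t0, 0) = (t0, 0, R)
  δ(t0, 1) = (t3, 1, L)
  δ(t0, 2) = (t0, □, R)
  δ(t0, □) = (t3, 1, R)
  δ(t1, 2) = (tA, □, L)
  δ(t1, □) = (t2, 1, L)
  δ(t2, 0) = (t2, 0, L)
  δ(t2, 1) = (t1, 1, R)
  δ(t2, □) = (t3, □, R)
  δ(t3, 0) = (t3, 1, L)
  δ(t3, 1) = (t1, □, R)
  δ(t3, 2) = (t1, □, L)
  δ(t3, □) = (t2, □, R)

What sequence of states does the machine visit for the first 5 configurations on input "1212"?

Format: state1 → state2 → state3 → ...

Execution trace:
Initial: [t0]1212
Step 1: δ(t0, 1) = (t3, 1, L) → [t3]□1212
Step 2: δ(t3, □) = (t2, □, R) → □[t2]1212
Step 3: δ(t2, 1) = (t1, 1, R) → □1[t1]212
Step 4: δ(t1, 2) = (tA, □, L) → □[tA]1□12

The machine reaches the accept state tA and halts.

State sequence: t0 → t3 → t2 → t1 → tA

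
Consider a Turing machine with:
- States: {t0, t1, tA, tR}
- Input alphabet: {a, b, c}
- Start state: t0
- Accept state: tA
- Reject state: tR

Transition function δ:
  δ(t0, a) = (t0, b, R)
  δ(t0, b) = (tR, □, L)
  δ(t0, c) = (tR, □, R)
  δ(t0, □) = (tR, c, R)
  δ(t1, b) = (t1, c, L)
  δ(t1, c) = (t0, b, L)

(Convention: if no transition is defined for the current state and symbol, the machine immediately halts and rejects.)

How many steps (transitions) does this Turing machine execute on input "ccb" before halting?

Execution trace:
Initial: [t0]ccb
Step 1: δ(t0, c) = (tR, □, R) → □[tR]cb

The machine reaches the reject state tR and halts.

The machine executed 1 step before halting.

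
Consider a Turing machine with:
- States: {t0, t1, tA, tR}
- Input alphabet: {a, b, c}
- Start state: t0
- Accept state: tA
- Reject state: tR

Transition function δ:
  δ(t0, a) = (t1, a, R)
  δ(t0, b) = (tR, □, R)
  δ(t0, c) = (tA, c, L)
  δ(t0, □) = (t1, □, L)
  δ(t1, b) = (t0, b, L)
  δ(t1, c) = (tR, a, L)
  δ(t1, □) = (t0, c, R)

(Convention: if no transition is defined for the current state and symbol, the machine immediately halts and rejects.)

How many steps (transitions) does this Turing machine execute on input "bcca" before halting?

Execution trace:
Initial: [t0]bcca
Step 1: δ(t0, b) = (tR, □, R) → □[tR]cca

The machine reaches the reject state tR and halts.

The machine executed 1 step before halting.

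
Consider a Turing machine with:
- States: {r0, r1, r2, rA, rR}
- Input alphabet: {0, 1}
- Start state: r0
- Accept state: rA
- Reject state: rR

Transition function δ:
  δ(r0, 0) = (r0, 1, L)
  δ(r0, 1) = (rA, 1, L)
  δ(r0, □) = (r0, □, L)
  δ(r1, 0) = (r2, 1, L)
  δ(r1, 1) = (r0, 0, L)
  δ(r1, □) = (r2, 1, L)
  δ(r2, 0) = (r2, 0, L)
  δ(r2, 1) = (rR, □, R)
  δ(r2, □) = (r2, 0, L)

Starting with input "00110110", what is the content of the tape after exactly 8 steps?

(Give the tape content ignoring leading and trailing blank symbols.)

Execution trace:
Initial: [r0]00110110
Step 1: δ(r0, 0) = (r0, 1, L) → [r0]□10110110
Step 2: δ(r0, □) = (r0, □, L) → [r0]□□10110110
Step 3: δ(r0, □) = (r0, □, L) → [r0]□□□10110110
Step 4: δ(r0, □) = (r0, □, L) → [r0]□□□□10110110
Step 5: δ(r0, □) = (r0, □, L) → [r0]□□□□□10110110
Step 6: δ(r0, □) = (r0, □, L) → [r0]□□□□□□10110110
Step 7: δ(r0, □) = (r0, □, L) → [r0]□□□□□□□10110110
Step 8: δ(r0, □) = (r0, □, L) → [r0]□□□□□□□□10110110

After 8 steps, the tape (ignoring leading/trailing blanks) is: 10110110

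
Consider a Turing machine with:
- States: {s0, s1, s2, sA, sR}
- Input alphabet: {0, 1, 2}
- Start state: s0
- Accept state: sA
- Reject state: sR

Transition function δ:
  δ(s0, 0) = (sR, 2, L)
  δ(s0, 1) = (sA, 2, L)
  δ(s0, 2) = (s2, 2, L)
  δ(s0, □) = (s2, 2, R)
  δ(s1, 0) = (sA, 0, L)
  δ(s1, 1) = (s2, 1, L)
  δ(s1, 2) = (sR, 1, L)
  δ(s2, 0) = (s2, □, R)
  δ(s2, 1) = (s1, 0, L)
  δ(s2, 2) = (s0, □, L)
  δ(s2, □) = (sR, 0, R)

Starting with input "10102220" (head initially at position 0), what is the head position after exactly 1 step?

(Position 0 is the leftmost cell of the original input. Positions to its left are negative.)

Execution trace (head position shown):
Step 0: [s0]10102220  (head at position 0)
Step 1: move left → [sA]□20102220  (head at position -1)

After 1 step, the head is at position -1.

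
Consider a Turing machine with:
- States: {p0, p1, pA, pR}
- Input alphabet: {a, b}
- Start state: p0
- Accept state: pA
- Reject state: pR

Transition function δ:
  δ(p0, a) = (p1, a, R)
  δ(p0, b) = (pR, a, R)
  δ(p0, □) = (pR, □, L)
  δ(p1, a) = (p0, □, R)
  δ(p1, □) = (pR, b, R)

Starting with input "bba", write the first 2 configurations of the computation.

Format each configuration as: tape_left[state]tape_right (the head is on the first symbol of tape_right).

Transitions applied:
Step 1: δ(p0, b) = (pR, a, R)

The first 2 configurations are:
[p0]bba ⊢ a[pR]ba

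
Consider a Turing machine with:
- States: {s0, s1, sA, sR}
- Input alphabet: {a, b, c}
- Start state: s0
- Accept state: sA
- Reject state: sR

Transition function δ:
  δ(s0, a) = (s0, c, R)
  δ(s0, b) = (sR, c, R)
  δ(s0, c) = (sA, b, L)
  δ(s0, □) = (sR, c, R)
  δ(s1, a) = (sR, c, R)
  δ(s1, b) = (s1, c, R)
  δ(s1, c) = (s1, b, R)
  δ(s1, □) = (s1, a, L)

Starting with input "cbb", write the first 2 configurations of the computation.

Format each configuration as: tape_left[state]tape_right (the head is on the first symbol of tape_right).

Transitions applied:
Step 1: δ(s0, c) = (sA, b, L)

The first 2 configurations are:
[s0]cbb ⊢ [sA]□bbb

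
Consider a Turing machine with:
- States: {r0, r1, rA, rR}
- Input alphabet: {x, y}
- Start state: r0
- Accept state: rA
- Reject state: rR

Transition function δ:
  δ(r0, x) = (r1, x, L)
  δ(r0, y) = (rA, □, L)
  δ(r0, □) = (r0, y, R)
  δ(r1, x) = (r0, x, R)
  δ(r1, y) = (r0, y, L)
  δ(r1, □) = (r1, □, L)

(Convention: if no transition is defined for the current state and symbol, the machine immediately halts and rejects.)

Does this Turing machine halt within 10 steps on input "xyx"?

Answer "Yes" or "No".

Execution trace:
Initial: [r0]xyx
Step 1: δ(r0, x) = (r1, x, L) → [r1]□xyx
Step 2: δ(r1, □) = (r1, □, L) → [r1]□□xyx
Step 3: δ(r1, □) = (r1, □, L) → [r1]□□□xyx
Step 4: δ(r1, □) = (r1, □, L) → [r1]□□□□xyx
Step 5: δ(r1, □) = (r1, □, L) → [r1]□□□□□xyx
Step 6: δ(r1, □) = (r1, □, L) → [r1]□□□□□□xyx
Step 7: δ(r1, □) = (r1, □, L) → [r1]□□□□□□□xyx
Step 8: δ(r1, □) = (r1, □, L) → [r1]□□□□□□□□xyx
Step 9: δ(r1, □) = (r1, □, L) → [r1]□□□□□□□□□xyx
Step 10: δ(r1, □) = (r1, □, L) → [r1]□□□□□□□□□□xyx

The machine has not reached a halting state after 10 steps.
The machine did not halt within the 10-step bound.

Answer: No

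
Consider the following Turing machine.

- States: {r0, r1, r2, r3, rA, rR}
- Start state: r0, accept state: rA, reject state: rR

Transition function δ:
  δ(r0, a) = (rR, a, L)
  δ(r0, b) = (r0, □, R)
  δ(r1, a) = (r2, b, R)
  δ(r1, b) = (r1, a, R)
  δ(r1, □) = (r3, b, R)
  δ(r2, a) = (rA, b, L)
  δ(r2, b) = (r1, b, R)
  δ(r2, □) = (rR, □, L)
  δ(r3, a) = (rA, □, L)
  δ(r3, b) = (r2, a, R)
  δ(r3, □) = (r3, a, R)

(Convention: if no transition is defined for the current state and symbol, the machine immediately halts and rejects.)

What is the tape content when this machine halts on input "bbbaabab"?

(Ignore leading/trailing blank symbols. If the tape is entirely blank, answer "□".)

Execution trace:
Initial: [r0]bbbaabab
Step 1: δ(r0, b) = (r0, □, R) → □[r0]bbaabab
Step 2: δ(r0, b) = (r0, □, R) → □□[r0]baabab
Step 3: δ(r0, b) = (r0, □, R) → □□□[r0]aabab
Step 4: δ(r0, a) = (rR, a, L) → □□[rR]□aabab

The machine reaches the reject state rR and halts.

Final tape (ignoring leading/trailing blanks): aabab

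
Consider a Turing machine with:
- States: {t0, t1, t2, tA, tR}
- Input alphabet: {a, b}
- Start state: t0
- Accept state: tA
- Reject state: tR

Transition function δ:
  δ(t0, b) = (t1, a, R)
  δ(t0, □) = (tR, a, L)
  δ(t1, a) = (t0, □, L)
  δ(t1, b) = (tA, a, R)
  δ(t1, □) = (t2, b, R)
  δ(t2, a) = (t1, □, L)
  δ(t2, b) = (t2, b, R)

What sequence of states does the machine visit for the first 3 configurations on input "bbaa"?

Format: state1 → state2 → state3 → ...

Execution trace:
Initial: [t0]bbaa
Step 1: δ(t0, b) = (t1, a, R) → a[t1]baa
Step 2: δ(t1, b) = (tA, a, R) → aa[tA]aa

The machine reaches the accept state tA and halts.

State sequence: t0 → t1 → tA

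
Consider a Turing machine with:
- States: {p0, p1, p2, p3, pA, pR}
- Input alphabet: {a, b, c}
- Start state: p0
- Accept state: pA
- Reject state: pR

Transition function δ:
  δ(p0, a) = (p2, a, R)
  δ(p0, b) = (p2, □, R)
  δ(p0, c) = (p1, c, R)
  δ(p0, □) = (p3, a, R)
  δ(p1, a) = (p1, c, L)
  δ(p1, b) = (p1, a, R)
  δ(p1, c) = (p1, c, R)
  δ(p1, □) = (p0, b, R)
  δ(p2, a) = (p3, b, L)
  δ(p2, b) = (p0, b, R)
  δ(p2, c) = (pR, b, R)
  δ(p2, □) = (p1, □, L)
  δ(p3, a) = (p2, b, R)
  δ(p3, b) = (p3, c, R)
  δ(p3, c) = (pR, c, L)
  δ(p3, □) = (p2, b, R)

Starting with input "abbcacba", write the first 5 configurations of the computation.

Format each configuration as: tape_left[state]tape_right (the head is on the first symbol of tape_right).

Transitions applied:
Step 1: δ(p0, a) = (p2, a, R)
Step 2: δ(p2, b) = (p0, b, R)
Step 3: δ(p0, b) = (p2, □, R)
Step 4: δ(p2, c) = (pR, b, R)

The first 5 configurations are:
[p0]abbcacba ⊢ a[p2]bbcacba ⊢ ab[p0]bcacba ⊢ ab□[p2]cacba ⊢ ab□b[pR]acba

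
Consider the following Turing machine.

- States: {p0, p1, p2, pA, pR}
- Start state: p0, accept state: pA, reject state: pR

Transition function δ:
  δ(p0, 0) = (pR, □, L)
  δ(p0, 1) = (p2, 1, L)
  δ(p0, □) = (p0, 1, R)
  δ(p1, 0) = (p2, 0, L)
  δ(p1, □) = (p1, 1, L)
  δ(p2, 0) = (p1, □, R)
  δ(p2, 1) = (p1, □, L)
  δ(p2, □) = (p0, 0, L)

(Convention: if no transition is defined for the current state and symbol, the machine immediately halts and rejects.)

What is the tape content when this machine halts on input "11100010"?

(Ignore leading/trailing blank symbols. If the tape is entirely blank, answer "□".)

Execution trace:
Initial: [p0]11100010
Step 1: δ(p0, 1) = (p2, 1, L) → [p2]□11100010
Step 2: δ(p2, □) = (p0, 0, L) → [p0]□011100010
Step 3: δ(p0, □) = (p0, 1, R) → 1[p0]011100010
Step 4: δ(p0, 0) = (pR, □, L) → [pR]1□11100010

The machine reaches the reject state pR and halts.

Final tape (ignoring leading/trailing blanks): 1□11100010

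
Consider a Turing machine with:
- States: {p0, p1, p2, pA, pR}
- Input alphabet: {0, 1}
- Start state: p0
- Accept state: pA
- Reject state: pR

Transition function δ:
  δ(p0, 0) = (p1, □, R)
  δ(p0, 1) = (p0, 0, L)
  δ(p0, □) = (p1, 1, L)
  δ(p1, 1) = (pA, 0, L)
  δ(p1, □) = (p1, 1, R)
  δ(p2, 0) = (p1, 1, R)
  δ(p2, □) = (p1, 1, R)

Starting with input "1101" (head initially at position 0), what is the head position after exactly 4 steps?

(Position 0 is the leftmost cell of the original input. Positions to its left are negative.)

Execution trace (head position shown):
Step 0: [p0]1101  (head at position 0)
Step 1: move left → [p0]□0101  (head at position -1)
Step 2: move left → [p1]□10101  (head at position -2)
Step 3: move right → 1[p1]10101  (head at position -1)
Step 4: move left → [pA]100101  (head at position -2)

After 4 steps, the head is at position -2.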